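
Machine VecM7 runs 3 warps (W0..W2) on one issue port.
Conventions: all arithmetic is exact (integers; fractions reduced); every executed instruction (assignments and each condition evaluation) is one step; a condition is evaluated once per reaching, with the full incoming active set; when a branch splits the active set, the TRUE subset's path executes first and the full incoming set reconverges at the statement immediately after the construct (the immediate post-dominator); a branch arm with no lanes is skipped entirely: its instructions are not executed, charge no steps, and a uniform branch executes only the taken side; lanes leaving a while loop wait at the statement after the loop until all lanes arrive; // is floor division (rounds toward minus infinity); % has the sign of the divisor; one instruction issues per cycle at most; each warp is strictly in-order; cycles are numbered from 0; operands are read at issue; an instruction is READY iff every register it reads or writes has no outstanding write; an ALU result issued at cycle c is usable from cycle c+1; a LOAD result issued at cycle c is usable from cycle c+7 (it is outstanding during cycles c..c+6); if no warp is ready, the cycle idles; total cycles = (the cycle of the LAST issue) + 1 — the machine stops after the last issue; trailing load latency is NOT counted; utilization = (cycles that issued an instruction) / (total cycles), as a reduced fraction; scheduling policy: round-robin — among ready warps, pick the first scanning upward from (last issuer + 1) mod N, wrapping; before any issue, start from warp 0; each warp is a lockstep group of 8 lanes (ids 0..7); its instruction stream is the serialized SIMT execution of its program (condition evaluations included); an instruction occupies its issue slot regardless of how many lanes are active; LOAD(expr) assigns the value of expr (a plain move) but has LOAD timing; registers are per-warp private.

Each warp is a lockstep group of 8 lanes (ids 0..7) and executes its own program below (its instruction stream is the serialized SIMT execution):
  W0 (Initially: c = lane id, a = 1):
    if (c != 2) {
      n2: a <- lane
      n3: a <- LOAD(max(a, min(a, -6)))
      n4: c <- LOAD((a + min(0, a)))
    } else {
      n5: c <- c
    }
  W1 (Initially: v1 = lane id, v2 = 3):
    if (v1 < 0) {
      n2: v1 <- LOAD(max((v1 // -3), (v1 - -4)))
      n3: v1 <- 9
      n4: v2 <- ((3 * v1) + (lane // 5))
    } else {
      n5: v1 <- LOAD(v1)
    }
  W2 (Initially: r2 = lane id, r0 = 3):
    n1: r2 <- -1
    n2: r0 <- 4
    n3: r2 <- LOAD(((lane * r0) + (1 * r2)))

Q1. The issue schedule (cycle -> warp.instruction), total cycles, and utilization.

cycle 0: W0.I0
cycle 1: W1.I0
cycle 2: W2.I0
cycle 3: W0.I1
cycle 4: W1.I1
cycle 5: W2.I1
cycle 6: W0.I2
cycle 7: W2.I2
cycle 8: idle
cycle 9: idle
cycle 10: idle
cycle 11: idle
cycle 12: idle
cycle 13: W0.I3
cycle 14: idle
cycle 15: idle
cycle 16: idle
cycle 17: idle
cycle 18: idle
cycle 19: idle
cycle 20: W0.I4

Answer: 21 cycles, utilization 10/21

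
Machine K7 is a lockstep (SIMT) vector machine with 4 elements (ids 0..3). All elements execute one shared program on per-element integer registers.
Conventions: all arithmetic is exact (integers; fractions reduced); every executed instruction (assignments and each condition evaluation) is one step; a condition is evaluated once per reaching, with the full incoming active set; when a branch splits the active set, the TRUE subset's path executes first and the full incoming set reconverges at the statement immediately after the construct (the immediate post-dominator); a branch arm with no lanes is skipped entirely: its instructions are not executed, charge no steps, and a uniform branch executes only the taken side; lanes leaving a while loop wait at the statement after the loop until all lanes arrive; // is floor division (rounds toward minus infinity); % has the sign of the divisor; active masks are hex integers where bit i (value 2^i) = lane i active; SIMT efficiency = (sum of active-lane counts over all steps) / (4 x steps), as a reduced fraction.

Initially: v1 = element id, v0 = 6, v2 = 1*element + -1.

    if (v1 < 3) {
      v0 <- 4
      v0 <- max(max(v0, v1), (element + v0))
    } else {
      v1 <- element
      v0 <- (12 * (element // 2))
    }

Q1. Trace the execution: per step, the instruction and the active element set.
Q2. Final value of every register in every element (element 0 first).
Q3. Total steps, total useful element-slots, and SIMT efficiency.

step 0: eval (v1 < 3)                0xf
step 1: v0 <- 4                      0x7
step 2: v0 <- max(max(v0, v1), (element + v0)) 0x7
step 3: v1 <- element                0x8
step 4: v0 <- (12 * (element // 2))  0x8

Answer: 5 steps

v1: 0,1,2,3
v0: 4,5,6,12
v2: -1,0,1,2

steps = 5; useful = 12; efficiency = 12/20 = 3/5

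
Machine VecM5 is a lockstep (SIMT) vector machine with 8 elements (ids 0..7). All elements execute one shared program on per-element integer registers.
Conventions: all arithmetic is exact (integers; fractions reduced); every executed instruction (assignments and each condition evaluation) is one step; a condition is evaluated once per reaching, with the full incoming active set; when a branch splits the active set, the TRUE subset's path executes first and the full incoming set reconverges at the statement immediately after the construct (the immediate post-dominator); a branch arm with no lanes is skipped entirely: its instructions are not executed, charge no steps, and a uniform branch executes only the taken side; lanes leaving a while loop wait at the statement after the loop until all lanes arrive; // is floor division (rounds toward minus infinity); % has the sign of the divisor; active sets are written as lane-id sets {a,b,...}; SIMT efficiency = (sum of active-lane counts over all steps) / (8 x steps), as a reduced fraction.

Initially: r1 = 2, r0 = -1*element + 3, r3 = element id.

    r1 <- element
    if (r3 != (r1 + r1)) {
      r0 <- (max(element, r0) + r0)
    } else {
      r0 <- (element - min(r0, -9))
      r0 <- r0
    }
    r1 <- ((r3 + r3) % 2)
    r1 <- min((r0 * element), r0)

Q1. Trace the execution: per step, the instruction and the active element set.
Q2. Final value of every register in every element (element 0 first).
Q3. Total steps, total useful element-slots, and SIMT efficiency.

step 0: r1 <- element                {0,1,2,3,4,5,6,7}
step 1: eval (r3 != (r1 + r1))       {0,1,2,3,4,5,6,7}
step 2: r0 <- (max(element, r0) + r0) {1,2,3,4,5,6,7}
step 3: r0 <- (element - min(r0, -9)) {0}
step 4: r0 <- r0                     {0}
step 5: r1 <- ((r3 + r3) % 2)        {0,1,2,3,4,5,6,7}
step 6: r1 <- min((r0 * element), r0) {0,1,2,3,4,5,6,7}

Answer: 7 steps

r1: 0,4,3,3,3,3,3,3
r0: 9,4,3,3,3,3,3,3
r3: 0,1,2,3,4,5,6,7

steps = 7; useful = 41; efficiency = 41/56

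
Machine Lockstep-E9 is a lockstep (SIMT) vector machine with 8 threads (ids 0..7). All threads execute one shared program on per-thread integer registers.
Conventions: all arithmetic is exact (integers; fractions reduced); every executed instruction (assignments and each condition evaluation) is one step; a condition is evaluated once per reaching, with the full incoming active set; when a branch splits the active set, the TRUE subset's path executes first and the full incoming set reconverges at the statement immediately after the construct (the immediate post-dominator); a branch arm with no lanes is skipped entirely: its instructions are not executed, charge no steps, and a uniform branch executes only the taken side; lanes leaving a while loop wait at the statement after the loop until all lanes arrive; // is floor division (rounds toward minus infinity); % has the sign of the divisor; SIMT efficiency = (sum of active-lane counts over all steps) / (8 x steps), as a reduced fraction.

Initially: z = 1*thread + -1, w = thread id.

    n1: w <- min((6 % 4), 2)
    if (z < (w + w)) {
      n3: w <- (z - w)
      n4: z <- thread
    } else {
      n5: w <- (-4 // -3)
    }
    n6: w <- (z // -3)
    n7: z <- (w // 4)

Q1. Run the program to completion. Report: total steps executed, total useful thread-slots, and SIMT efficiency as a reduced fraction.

Answer: 7 steps, 45 useful, 45/56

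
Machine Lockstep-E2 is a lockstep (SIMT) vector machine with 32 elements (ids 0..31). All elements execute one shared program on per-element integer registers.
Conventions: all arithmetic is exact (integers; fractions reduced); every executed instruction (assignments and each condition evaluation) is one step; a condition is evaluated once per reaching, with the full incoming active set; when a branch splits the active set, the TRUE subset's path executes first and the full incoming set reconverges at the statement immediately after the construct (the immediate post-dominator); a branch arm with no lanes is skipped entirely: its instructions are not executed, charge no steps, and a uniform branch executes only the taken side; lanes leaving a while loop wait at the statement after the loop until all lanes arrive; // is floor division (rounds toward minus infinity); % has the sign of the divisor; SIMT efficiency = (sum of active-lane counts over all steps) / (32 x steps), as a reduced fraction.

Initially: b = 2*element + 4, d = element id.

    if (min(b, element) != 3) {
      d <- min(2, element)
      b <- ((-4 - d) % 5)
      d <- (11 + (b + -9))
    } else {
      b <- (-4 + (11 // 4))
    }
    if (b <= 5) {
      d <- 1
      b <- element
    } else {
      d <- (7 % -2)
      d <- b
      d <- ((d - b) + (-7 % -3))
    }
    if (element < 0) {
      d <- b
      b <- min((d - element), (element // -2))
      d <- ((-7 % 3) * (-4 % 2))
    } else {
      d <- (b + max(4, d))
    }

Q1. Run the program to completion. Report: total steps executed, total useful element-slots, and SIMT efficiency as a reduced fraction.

Answer: 10 steps, 286 useful, 143/160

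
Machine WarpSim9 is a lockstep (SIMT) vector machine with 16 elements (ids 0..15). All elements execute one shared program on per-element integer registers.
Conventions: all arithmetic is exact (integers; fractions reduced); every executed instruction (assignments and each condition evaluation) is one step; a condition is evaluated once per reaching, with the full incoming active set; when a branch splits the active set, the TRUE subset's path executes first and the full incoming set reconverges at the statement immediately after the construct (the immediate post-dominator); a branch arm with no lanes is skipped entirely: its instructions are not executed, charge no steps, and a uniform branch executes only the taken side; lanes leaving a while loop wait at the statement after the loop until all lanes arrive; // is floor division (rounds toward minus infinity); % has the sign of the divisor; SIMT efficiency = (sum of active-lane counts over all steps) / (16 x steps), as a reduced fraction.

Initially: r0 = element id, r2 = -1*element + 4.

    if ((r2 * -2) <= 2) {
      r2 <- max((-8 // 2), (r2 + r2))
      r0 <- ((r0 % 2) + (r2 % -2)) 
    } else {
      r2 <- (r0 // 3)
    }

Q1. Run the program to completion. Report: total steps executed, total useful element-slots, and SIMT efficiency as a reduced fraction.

Answer: 4 steps, 38 useful, 19/32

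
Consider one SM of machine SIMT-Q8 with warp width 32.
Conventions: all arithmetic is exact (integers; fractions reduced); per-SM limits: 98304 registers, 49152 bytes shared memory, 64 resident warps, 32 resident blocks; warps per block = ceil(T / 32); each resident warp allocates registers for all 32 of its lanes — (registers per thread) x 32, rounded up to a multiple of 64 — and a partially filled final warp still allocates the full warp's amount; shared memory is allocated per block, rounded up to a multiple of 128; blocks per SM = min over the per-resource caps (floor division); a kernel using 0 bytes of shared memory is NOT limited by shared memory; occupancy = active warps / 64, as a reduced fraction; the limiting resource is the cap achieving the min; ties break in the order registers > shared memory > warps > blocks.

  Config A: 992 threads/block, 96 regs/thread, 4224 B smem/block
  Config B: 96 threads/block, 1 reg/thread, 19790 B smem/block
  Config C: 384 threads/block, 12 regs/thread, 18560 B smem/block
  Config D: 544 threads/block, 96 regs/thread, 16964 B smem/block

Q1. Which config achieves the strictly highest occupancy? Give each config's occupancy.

occupancies: A 31/64, B 3/32, C 3/8, D 17/64

Answer: A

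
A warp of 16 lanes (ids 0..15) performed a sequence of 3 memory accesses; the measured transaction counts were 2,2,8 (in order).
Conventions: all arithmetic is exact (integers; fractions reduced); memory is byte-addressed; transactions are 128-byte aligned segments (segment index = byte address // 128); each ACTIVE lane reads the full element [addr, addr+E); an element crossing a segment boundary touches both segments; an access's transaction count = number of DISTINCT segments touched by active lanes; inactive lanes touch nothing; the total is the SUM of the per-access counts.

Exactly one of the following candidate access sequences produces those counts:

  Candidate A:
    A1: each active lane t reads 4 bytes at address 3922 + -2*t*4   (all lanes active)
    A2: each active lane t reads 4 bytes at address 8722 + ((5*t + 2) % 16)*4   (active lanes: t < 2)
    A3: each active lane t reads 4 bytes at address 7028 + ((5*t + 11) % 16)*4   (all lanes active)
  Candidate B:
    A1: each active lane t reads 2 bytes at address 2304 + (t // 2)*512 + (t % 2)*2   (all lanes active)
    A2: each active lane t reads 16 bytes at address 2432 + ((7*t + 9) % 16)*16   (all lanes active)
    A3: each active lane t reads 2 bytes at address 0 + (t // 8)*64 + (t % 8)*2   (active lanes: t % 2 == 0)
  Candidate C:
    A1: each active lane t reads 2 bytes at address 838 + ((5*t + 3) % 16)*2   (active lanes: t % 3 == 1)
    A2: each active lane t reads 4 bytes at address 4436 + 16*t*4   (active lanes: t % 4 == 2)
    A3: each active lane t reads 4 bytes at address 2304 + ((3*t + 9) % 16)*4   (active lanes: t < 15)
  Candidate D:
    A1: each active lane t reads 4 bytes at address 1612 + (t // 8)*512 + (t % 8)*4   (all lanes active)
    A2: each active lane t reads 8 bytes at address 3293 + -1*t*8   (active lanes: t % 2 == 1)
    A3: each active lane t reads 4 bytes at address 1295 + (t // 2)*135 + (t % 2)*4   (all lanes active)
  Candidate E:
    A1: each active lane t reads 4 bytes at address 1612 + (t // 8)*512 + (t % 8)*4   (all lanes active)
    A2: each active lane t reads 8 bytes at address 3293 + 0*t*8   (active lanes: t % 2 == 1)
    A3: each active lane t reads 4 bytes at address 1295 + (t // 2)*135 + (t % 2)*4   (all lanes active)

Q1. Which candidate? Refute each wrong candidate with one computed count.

A: A2 gives 1 transaction, not 2
B: A1 gives 8 transactions, not 2
C: A1 gives 1 transaction, not 2
E: A2 gives 1 transaction, not 2
D: all counts match (2,2,8)

Answer: D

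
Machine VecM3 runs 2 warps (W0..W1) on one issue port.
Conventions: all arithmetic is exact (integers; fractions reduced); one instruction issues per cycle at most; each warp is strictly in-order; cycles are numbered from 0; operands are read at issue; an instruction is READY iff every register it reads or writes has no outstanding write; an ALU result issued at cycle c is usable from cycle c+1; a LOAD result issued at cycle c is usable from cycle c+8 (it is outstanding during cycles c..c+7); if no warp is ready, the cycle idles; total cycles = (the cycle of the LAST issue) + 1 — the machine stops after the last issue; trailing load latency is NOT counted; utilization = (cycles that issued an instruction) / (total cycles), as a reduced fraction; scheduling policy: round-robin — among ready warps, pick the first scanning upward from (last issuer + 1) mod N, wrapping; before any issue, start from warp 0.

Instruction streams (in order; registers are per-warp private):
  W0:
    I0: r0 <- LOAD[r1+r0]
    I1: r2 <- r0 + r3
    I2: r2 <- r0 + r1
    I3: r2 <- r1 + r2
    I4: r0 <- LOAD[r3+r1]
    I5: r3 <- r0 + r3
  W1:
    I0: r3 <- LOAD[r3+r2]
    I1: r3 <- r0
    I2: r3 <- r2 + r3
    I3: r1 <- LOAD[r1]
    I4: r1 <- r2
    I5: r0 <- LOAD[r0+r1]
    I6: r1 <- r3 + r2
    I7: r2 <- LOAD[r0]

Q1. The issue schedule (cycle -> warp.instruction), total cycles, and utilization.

cycle 0: W0.I0
cycle 1: W1.I0
cycle 2: idle
cycle 3: idle
cycle 4: idle
cycle 5: idle
cycle 6: idle
cycle 7: idle
cycle 8: W0.I1
cycle 9: W1.I1
cycle 10: W0.I2
cycle 11: W1.I2
cycle 12: W0.I3
cycle 13: W1.I3
cycle 14: W0.I4
cycle 15: idle
cycle 16: idle
cycle 17: idle
cycle 18: idle
cycle 19: idle
cycle 20: idle
cycle 21: W1.I4
cycle 22: W0.I5
cycle 23: W1.I5
cycle 24: W1.I6
cycle 25: idle
cycle 26: idle
cycle 27: idle
cycle 28: idle
cycle 29: idle
cycle 30: idle
cycle 31: W1.I7

Answer: 32 cycles, utilization 7/16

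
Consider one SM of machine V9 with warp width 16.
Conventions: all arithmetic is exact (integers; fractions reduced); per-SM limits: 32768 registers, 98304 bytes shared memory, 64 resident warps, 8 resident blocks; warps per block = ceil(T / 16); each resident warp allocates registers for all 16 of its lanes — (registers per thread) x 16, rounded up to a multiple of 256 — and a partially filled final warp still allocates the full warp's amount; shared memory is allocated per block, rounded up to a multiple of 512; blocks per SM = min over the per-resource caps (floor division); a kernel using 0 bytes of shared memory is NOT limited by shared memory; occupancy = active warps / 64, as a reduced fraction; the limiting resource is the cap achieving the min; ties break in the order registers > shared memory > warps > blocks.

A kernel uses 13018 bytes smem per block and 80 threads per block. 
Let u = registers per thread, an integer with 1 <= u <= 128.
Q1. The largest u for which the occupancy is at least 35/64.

Answer: u = 48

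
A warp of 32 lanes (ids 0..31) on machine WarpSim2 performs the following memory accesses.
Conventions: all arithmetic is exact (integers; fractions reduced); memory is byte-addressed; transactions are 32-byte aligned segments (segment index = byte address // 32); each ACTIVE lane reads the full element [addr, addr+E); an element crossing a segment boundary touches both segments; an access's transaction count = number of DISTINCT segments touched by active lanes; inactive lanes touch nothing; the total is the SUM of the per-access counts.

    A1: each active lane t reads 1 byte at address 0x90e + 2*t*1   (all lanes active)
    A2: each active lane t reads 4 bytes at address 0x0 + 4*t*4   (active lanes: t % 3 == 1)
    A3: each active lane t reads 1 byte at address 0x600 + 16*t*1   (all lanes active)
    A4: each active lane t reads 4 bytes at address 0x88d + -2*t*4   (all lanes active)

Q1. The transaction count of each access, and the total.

A1: 3 transactions
A2: 11 transactions
A3: 16 transactions
A4: 9 transactions

Answer: 3,11,16,9; total 39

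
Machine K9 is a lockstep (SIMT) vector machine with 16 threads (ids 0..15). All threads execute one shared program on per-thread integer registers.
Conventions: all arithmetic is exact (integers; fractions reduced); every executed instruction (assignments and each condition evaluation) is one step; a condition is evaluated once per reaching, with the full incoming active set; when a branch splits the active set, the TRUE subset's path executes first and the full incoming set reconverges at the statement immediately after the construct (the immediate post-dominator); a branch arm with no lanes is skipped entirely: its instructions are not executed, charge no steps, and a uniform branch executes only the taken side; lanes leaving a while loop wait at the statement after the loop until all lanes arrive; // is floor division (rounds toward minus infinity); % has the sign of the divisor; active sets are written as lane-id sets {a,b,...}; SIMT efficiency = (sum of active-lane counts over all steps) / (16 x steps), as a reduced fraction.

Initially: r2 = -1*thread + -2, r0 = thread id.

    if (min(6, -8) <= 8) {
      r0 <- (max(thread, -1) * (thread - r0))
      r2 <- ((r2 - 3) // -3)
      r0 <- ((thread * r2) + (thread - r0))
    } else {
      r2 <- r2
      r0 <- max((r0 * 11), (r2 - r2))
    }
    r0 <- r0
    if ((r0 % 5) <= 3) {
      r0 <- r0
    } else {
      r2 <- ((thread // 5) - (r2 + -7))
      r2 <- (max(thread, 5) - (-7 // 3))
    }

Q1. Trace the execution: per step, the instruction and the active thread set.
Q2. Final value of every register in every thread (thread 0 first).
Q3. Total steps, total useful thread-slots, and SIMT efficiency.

step 0: eval (min(6, -8) <= 8)       {0,1,2,3,4,5,6,7,8,9,10,11,12,13,14,15}
step 1: r0 <- (max(thread, -1) * (thread - r0)) {0,1,2,3,4,5,6,7,8,9,10,11,12,13,14,15}
step 2: r2 <- ((r2 - 3) // -3)       {0,1,2,3,4,5,6,7,8,9,10,11,12,13,14,15}
step 3: r0 <- ((thread * r2) + (thread - r0)) {0,1,2,3,4,5,6,7,8,9,10,11,12,13,14,15}
step 4: r0 <- r0                     {0,1,2,3,4,5,6,7,8,9,10,11,12,13,14,15}
step 5: eval ((r0 % 5) <= 3)         {0,1,2,3,4,5,6,7,8,9,10,11,12,13,14,15}
step 6: r0 <- r0                     {0,1,2,4,5,7,8,9,10,11,12,13,14,15}
step 7: r2 <- ((thread // 5) - (r2 + -7)) {3,6}
step 8: r2 <- (max(thread, 5) - (-7 // 3)) {3,6}

Answer: 9 steps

r2: 1,2,2,8,3,3,9,4,4,4,5,5,5,6,6,6
r0: 0,3,6,9,16,20,24,35,40,45,60,66,72,91,98,105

steps = 9; useful = 114; efficiency = 114/144 = 19/24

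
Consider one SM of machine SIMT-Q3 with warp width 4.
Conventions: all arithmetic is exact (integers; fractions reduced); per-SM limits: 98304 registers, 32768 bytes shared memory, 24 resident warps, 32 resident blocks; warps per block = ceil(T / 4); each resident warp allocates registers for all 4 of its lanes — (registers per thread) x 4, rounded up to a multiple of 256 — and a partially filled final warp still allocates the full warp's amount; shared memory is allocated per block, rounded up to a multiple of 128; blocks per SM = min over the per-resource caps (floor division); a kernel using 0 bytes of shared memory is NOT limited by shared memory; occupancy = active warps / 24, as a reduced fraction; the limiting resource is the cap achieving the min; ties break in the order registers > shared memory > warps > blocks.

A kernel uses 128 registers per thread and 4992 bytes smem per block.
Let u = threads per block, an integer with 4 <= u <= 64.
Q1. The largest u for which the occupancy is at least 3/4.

Answer: u = 48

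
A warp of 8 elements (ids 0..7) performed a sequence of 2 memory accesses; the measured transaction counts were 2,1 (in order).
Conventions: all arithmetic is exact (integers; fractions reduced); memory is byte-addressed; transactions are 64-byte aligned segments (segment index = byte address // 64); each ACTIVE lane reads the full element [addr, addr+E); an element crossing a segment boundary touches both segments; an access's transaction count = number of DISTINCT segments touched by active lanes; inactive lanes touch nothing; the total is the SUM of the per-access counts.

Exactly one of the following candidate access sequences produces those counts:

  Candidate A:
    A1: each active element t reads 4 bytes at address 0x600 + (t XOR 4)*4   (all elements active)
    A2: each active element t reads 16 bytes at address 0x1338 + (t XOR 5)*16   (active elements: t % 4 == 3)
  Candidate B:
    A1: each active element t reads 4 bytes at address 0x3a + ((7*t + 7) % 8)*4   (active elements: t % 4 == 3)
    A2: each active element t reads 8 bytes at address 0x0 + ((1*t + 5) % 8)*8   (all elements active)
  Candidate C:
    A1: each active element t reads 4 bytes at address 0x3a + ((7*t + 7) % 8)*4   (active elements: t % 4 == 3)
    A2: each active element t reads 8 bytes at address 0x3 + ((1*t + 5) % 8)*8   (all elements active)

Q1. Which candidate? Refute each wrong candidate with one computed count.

A: A1 gives 1 transaction, not 2
C: A2 gives 2 transactions, not 1
B: all counts match (2,1)

Answer: B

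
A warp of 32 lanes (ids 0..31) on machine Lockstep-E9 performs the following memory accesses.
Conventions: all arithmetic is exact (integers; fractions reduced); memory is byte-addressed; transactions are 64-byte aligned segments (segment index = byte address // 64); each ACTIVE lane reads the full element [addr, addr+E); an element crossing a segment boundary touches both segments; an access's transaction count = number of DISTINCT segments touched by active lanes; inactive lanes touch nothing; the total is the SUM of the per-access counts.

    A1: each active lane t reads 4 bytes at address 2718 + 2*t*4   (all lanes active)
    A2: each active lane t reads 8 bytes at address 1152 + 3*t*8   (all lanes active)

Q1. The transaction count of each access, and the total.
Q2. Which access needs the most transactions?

A1: 5 transactions
A2: 12 transactions

Answer: 5,12; total 17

Answer: A2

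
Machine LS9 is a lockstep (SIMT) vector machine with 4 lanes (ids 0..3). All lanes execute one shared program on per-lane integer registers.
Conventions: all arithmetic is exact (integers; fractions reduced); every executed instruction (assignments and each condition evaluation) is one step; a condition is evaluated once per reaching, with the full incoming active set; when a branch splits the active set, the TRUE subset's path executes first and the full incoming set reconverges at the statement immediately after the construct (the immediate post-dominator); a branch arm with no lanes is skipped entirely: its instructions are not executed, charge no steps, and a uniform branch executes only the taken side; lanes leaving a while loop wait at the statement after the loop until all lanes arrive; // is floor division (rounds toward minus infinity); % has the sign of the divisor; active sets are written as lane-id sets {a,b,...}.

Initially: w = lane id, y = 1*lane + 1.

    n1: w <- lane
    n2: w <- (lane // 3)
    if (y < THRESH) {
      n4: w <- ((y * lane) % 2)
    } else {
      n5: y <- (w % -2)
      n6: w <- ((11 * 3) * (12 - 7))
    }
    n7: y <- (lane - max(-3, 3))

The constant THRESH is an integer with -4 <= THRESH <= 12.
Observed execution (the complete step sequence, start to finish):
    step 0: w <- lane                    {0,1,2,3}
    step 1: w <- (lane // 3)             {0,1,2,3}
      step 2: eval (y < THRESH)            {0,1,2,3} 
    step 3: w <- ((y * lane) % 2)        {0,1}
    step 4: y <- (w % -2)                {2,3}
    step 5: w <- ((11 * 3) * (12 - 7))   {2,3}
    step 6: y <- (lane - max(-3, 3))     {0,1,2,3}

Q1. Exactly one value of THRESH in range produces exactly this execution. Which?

Answer: THRESH = 3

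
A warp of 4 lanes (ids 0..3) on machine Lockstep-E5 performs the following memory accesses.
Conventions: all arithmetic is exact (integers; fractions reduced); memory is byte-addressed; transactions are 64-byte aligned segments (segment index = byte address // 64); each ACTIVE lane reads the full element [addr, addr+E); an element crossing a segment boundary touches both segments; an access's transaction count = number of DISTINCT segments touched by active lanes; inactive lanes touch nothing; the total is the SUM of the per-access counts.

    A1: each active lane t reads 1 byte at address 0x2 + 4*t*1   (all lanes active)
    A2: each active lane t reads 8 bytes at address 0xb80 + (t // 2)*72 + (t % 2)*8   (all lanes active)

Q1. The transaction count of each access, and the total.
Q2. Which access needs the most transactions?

A1: 1 transaction
A2: 2 transactions

Answer: 1,2; total 3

Answer: A2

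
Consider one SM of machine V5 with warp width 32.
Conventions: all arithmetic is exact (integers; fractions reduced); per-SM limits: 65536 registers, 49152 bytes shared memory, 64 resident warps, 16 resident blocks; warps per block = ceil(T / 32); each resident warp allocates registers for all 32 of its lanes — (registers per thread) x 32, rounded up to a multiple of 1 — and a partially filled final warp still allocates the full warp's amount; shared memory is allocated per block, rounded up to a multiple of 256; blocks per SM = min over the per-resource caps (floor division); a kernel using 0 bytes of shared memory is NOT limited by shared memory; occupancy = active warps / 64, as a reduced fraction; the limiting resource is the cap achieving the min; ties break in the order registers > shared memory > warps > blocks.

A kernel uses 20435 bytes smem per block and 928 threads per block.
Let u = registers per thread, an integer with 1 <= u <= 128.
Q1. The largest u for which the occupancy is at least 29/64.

Answer: u = 70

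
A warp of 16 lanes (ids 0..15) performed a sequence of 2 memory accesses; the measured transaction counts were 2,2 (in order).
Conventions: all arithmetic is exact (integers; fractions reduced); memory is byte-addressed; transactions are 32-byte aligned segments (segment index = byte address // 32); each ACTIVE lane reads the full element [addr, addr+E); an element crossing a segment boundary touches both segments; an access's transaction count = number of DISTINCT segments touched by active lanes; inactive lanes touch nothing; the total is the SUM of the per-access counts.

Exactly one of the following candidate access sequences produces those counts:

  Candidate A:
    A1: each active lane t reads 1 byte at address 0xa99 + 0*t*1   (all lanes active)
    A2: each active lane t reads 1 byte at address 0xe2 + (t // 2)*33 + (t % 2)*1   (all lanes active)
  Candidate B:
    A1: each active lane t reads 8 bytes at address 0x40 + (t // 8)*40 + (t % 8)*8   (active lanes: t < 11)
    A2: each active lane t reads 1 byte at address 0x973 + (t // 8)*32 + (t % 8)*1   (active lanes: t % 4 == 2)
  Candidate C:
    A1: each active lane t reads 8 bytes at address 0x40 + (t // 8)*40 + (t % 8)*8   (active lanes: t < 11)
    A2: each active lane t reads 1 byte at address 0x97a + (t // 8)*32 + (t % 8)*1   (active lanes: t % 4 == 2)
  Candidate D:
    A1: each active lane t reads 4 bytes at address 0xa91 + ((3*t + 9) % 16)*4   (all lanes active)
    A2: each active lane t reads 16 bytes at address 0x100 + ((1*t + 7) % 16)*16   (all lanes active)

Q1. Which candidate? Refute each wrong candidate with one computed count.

A: A1 gives 1 transaction, not 2
C: A2 gives 3 transactions, not 2
D: A1 gives 3 transactions, not 2
B: all counts match (2,2)

Answer: B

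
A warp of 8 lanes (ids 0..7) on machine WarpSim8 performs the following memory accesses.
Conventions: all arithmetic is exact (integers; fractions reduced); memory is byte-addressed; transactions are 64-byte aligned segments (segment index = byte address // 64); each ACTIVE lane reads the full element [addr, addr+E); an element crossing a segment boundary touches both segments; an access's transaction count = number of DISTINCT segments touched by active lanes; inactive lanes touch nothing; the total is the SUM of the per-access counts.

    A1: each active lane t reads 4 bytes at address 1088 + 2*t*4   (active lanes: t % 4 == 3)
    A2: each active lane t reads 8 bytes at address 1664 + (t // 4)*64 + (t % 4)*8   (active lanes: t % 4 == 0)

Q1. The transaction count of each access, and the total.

A1: 1 transaction
A2: 2 transactions

Answer: 1,2; total 3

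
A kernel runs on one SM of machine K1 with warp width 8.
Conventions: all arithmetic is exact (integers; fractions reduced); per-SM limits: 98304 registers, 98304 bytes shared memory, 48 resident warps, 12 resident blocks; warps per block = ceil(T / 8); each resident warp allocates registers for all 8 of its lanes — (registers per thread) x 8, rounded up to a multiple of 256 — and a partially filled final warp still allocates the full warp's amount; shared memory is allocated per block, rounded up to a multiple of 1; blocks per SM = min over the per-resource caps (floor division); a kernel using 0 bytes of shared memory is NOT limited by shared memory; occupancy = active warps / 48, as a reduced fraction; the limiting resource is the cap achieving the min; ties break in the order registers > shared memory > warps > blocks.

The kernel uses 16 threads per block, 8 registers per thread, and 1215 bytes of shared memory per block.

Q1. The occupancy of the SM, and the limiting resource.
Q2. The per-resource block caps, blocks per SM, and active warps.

Answer: occupancy 1/2, limited by blocks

registers: 192 blocks
shared memory: 80 blocks
warps: 24 blocks
blocks: 12 blocks

Answer: 12 blocks, 24 active warps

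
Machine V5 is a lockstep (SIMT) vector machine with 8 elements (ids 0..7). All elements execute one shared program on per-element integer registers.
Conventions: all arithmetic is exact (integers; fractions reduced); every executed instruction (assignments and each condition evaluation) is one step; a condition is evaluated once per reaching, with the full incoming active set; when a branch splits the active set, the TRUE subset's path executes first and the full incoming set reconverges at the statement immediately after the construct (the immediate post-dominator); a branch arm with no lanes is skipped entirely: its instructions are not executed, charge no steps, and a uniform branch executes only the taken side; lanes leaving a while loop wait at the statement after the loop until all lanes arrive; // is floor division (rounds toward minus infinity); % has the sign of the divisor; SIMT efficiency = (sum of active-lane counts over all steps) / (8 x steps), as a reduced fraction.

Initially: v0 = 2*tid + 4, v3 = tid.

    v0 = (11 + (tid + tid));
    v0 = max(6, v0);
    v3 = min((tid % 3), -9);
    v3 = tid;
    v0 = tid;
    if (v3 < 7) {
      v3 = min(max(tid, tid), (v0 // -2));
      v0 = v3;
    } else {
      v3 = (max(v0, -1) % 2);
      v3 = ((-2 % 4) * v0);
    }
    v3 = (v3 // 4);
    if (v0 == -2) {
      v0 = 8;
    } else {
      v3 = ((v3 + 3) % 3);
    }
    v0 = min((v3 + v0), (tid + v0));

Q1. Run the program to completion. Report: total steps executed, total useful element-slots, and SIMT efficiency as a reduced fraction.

Answer: 15 steps, 96 useful, 4/5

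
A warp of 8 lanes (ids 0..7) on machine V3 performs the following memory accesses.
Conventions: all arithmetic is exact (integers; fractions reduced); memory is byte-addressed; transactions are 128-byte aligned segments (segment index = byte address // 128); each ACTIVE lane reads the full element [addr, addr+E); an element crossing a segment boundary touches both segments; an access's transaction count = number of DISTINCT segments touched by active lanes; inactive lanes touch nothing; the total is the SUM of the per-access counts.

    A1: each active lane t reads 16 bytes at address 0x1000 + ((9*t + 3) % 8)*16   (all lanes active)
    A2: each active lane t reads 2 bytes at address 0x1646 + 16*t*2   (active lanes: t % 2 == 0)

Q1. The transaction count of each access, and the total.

A1: 1 transaction
A2: 3 transactions

Answer: 1,3; total 4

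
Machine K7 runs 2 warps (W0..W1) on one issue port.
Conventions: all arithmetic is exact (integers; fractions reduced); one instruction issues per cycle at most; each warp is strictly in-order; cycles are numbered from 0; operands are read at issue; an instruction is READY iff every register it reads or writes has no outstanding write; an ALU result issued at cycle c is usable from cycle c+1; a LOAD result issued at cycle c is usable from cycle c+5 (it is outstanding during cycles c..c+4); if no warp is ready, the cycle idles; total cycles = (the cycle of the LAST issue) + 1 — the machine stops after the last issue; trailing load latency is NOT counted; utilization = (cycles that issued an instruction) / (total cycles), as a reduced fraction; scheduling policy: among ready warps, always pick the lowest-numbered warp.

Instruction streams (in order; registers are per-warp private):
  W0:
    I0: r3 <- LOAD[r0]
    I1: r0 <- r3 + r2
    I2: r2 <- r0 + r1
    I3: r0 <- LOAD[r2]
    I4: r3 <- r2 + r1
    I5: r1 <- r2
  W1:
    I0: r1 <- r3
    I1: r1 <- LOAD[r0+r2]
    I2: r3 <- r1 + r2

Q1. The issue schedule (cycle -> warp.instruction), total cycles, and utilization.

cycle 0: W0.I0
cycle 1: W1.I0
cycle 2: W1.I1
cycle 3: idle
cycle 4: idle
cycle 5: W0.I1
cycle 6: W0.I2
cycle 7: W0.I3
cycle 8: W0.I4
cycle 9: W0.I5
cycle 10: W1.I2

Answer: 11 cycles, utilization 9/11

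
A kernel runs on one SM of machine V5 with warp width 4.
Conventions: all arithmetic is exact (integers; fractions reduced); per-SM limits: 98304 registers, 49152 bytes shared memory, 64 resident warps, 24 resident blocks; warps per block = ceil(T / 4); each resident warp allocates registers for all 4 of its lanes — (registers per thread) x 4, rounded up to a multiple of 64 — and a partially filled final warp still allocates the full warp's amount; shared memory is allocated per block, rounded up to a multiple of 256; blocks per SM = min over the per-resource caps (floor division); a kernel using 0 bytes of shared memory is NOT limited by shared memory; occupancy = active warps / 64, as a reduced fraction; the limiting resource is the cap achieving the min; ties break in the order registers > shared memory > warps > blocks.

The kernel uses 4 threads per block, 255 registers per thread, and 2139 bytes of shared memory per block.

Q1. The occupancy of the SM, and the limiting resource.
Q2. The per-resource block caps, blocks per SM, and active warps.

Answer: occupancy 21/64, limited by shared memory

registers: 96 blocks
shared memory: 21 blocks
warps: 64 blocks
blocks: 24 blocks

Answer: 21 blocks, 21 active warps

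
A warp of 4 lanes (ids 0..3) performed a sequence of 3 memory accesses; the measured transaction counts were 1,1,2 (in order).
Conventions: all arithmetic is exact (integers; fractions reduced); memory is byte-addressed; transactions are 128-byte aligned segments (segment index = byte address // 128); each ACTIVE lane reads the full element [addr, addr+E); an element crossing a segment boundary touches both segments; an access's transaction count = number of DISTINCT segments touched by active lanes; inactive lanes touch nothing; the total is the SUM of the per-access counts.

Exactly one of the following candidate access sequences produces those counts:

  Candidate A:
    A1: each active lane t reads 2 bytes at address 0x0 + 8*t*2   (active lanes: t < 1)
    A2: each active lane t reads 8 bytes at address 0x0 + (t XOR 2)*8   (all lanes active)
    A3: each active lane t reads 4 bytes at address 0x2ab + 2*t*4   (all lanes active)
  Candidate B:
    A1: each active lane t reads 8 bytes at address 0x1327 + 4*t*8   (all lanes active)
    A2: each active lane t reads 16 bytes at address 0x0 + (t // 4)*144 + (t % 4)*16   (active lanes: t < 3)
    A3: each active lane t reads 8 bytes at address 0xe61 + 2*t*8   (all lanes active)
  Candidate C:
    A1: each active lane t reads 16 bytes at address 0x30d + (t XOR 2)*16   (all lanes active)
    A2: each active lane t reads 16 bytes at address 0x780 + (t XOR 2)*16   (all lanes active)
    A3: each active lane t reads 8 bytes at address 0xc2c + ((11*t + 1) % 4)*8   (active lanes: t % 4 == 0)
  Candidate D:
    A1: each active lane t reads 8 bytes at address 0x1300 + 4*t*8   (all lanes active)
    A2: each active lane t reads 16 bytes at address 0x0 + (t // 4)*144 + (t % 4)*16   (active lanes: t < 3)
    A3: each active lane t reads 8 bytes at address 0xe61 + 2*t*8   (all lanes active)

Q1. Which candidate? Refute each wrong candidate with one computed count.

A: A3 gives 1 transaction, not 2
B: A1 gives 2 transactions, not 1
C: A3 gives 1 transaction, not 2
D: all counts match (1,1,2)

Answer: D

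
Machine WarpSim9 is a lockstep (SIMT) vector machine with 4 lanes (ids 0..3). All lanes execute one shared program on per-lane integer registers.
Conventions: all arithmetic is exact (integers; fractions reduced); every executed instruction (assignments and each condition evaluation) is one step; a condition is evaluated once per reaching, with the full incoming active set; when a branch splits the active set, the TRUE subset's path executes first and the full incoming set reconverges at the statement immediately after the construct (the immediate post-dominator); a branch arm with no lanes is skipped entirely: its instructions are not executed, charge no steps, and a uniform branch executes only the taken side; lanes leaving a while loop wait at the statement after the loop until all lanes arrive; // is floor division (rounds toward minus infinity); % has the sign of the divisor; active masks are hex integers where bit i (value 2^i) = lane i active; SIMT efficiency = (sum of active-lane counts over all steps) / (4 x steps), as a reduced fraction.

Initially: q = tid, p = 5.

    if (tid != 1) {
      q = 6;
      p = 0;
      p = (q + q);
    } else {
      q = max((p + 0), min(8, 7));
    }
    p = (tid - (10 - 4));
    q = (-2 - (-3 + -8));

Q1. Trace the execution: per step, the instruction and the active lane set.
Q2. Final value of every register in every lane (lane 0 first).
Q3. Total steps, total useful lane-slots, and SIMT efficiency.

step 0: eval (tid != 1)              0xf
step 1: q <- 6                       0xd
step 2: p <- 0                       0xd
step 3: p <- (q + q)                 0xd
step 4: q <- max((p + 0), min(8, 7)) 0x2
step 5: p <- (tid - (10 - 4))        0xf
step 6: q <- (-2 - (-3 + -8))        0xf

Answer: 7 steps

q: 9,9,9,9
p: -6,-5,-4,-3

steps = 7; useful = 22; efficiency = 22/28 = 11/14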